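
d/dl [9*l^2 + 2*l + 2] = 18*l + 2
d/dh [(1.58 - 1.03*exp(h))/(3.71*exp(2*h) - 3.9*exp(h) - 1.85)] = (3.8213*exp(2*h) - 11.7236*exp(h) + 8.0675)*exp(h)/(13.7641*exp(4*h) - 28.938*exp(3*h) + 1.483*exp(2*h) + 14.43*exp(h) + 3.4225)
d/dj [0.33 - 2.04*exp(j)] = -2.04*exp(j)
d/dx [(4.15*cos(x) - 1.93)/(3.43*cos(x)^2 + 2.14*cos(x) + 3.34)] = (14.2345*cos(x)^2 - 13.2398*cos(x) - 17.9912)*sin(x)/(11.7649*cos(x)^4 + 14.6804*cos(x)^3 + 27.492*cos(x)^2 + 14.2952*cos(x) + 11.1556)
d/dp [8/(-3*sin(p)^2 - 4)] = 96*sin(2*p)/(11 - 3*cos(2*p))^2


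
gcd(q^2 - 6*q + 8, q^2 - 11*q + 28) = q - 4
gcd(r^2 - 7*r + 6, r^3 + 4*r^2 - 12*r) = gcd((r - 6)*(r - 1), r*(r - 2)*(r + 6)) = 1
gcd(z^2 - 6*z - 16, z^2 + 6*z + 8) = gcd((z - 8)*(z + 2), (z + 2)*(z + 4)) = z + 2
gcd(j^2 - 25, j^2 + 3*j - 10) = j + 5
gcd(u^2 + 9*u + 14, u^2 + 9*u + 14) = u^2 + 9*u + 14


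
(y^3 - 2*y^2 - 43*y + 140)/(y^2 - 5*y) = y + 3 - 28/y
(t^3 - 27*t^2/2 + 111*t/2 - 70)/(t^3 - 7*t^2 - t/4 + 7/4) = 2*(2*t^2 - 13*t + 20)/(4*t^2 - 1)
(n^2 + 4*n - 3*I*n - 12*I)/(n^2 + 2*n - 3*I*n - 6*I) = (n + 4)/(n + 2)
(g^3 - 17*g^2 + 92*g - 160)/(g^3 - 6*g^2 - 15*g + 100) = (g^2 - 12*g + 32)/(g^2 - g - 20)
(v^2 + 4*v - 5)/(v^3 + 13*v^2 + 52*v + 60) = (v - 1)/(v^2 + 8*v + 12)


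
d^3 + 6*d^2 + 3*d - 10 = (d - 1)*(d + 2)*(d + 5)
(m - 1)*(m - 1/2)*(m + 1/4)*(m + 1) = m^4 - m^3/4 - 9*m^2/8 + m/4 + 1/8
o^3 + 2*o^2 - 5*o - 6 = (o - 2)*(o + 1)*(o + 3)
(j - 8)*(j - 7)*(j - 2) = j^3 - 17*j^2 + 86*j - 112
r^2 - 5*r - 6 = (r - 6)*(r + 1)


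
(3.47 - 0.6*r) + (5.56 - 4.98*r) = 9.03 - 5.58*r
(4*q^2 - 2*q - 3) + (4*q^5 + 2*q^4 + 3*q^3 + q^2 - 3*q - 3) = 4*q^5 + 2*q^4 + 3*q^3 + 5*q^2 - 5*q - 6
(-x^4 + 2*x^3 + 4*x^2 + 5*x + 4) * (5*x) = -5*x^5 + 10*x^4 + 20*x^3 + 25*x^2 + 20*x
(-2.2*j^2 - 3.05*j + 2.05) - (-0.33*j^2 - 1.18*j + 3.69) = -1.87*j^2 - 1.87*j - 1.64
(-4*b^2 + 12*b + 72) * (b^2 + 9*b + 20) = -4*b^4 - 24*b^3 + 100*b^2 + 888*b + 1440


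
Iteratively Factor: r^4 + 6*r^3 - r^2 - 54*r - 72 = (r - 3)*(r^3 + 9*r^2 + 26*r + 24) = (r - 3)*(r + 2)*(r^2 + 7*r + 12) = (r - 3)*(r + 2)*(r + 4)*(r + 3)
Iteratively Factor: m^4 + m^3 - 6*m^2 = (m + 3)*(m^3 - 2*m^2) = m*(m + 3)*(m^2 - 2*m) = m*(m - 2)*(m + 3)*(m)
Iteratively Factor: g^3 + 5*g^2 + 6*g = (g + 3)*(g^2 + 2*g) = (g + 2)*(g + 3)*(g)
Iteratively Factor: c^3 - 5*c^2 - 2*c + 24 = (c - 3)*(c^2 - 2*c - 8) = (c - 4)*(c - 3)*(c + 2)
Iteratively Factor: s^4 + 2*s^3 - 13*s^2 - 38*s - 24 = (s - 4)*(s^3 + 6*s^2 + 11*s + 6) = (s - 4)*(s + 2)*(s^2 + 4*s + 3) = (s - 4)*(s + 1)*(s + 2)*(s + 3)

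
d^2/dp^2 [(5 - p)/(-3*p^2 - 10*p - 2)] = 2*((5 - 9*p)*(3*p^2 + 10*p + 2) + 4*(p - 5)*(3*p + 5)^2)/(3*p^2 + 10*p + 2)^3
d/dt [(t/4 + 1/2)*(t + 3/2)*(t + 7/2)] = 3*t^2/4 + 7*t/2 + 61/16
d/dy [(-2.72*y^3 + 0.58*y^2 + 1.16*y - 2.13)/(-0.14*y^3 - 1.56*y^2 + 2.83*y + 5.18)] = (4.3244*y^4 - 15.0704*y^3 - 39.7124*y^2 - 0.636800000000001*y + 12.0367)/(0.0196*y^6 + 0.4368*y^5 + 1.6412*y^4 - 10.28*y^3 - 8.1527*y^2 + 29.3188*y + 26.8324)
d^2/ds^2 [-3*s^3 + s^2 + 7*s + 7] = 2 - 18*s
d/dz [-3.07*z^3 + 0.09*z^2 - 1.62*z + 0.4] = -9.21*z^2 + 0.18*z - 1.62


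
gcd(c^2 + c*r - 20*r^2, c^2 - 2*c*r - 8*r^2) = -c + 4*r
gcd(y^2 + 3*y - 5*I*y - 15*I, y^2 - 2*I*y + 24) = 1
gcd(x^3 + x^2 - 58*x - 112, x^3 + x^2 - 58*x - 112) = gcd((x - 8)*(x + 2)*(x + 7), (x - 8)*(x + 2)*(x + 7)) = x^3 + x^2 - 58*x - 112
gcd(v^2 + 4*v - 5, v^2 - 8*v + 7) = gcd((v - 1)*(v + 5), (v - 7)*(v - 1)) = v - 1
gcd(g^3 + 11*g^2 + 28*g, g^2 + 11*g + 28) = g^2 + 11*g + 28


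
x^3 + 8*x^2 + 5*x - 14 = (x - 1)*(x + 2)*(x + 7)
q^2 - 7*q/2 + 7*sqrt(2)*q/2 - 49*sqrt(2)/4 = (q - 7/2)*(q + 7*sqrt(2)/2)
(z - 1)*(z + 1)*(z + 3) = z^3 + 3*z^2 - z - 3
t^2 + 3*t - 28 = (t - 4)*(t + 7)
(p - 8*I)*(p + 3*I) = p^2 - 5*I*p + 24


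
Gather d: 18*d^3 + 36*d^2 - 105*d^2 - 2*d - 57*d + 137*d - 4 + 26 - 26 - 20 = 18*d^3 - 69*d^2 + 78*d - 24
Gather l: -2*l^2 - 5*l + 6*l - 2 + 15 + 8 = -2*l^2 + l + 21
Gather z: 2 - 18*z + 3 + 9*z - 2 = 3 - 9*z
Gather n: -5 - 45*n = -45*n - 5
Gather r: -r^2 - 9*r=-r^2 - 9*r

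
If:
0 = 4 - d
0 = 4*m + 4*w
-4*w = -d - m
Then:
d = 4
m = -4/5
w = 4/5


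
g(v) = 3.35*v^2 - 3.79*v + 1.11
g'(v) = 6.7*v - 3.79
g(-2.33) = 28.13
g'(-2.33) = -19.40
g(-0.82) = 6.47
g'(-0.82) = -9.28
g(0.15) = 0.62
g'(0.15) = -2.78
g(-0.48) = 3.70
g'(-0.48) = -7.01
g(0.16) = 0.59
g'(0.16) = -2.72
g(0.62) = 0.05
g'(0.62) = 0.36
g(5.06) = 67.70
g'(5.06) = 30.11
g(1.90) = 6.00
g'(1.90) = 8.94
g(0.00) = 1.11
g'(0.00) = -3.79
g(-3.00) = 42.63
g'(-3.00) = -23.89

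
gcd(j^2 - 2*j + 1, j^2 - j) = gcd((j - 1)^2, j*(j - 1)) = j - 1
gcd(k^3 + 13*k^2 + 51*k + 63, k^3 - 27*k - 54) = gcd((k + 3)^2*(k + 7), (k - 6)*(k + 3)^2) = k^2 + 6*k + 9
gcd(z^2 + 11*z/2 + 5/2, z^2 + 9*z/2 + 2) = z + 1/2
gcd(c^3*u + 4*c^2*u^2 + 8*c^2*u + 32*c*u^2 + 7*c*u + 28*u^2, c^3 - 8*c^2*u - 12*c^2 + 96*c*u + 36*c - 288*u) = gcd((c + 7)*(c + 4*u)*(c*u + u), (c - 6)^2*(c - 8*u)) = 1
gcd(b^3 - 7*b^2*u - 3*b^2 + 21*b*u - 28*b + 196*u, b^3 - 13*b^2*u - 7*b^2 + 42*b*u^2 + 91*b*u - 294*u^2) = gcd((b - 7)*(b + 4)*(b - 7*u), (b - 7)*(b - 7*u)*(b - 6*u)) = -b^2 + 7*b*u + 7*b - 49*u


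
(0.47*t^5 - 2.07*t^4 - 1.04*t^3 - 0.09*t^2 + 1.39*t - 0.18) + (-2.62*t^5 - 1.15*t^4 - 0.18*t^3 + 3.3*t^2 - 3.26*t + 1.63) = -2.15*t^5 - 3.22*t^4 - 1.22*t^3 + 3.21*t^2 - 1.87*t + 1.45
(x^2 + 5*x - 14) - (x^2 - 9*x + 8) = 14*x - 22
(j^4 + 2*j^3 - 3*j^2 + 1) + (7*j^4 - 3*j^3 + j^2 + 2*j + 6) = 8*j^4 - j^3 - 2*j^2 + 2*j + 7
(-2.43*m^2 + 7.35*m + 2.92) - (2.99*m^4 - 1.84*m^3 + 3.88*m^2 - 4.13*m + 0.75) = -2.99*m^4 + 1.84*m^3 - 6.31*m^2 + 11.48*m + 2.17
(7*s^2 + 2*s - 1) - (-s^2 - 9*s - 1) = 8*s^2 + 11*s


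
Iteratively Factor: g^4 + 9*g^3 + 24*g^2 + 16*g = (g)*(g^3 + 9*g^2 + 24*g + 16) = g*(g + 4)*(g^2 + 5*g + 4) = g*(g + 4)^2*(g + 1)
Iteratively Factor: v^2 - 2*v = (v - 2)*(v)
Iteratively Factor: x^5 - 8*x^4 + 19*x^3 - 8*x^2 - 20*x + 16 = (x - 1)*(x^4 - 7*x^3 + 12*x^2 + 4*x - 16) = (x - 2)*(x - 1)*(x^3 - 5*x^2 + 2*x + 8) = (x - 2)*(x - 1)*(x + 1)*(x^2 - 6*x + 8) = (x - 2)^2*(x - 1)*(x + 1)*(x - 4)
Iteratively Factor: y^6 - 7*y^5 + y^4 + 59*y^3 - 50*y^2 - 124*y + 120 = (y + 2)*(y^5 - 9*y^4 + 19*y^3 + 21*y^2 - 92*y + 60) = (y - 2)*(y + 2)*(y^4 - 7*y^3 + 5*y^2 + 31*y - 30) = (y - 3)*(y - 2)*(y + 2)*(y^3 - 4*y^2 - 7*y + 10) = (y - 3)*(y - 2)*(y + 2)^2*(y^2 - 6*y + 5) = (y - 3)*(y - 2)*(y - 1)*(y + 2)^2*(y - 5)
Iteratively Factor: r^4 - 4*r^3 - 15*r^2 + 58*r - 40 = (r - 1)*(r^3 - 3*r^2 - 18*r + 40) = (r - 5)*(r - 1)*(r^2 + 2*r - 8) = (r - 5)*(r - 2)*(r - 1)*(r + 4)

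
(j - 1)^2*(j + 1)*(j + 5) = j^4 + 4*j^3 - 6*j^2 - 4*j + 5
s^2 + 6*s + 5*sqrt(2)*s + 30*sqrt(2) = (s + 6)*(s + 5*sqrt(2))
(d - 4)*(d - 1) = d^2 - 5*d + 4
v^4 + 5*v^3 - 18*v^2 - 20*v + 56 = (v - 2)^2*(v + 2)*(v + 7)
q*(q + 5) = q^2 + 5*q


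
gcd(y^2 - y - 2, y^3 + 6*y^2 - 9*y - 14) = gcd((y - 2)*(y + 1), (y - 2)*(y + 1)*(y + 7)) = y^2 - y - 2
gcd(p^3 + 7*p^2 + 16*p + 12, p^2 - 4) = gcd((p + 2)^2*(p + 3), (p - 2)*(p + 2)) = p + 2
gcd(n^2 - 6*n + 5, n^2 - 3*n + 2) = n - 1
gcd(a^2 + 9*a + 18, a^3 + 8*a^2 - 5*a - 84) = 1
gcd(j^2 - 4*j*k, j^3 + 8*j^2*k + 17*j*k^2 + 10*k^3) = 1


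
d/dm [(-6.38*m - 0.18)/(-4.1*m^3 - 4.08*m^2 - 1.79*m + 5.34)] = (26.158*m^3 + 26.0304*m^2 + 11.4202*m - (6.38*m + 0.18)*(12.3*m^2 + 8.16*m + 1.79) - 34.0692)/(4.1*m^3 + 4.08*m^2 + 1.79*m - 5.34)^2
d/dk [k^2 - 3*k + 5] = 2*k - 3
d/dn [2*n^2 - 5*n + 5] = 4*n - 5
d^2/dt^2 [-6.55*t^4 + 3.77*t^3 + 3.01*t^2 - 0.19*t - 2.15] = -78.6*t^2 + 22.62*t + 6.02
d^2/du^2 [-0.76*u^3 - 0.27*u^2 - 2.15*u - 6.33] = -4.56*u - 0.54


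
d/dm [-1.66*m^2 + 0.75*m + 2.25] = 0.75 - 3.32*m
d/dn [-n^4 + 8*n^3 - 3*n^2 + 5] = 2*n*(-2*n^2 + 12*n - 3)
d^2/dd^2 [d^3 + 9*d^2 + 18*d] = 6*d + 18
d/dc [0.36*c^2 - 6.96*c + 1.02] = 0.72*c - 6.96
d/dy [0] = 0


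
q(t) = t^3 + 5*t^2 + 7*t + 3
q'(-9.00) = 160.00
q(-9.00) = -384.00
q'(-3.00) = 4.00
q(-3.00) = 0.00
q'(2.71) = 56.13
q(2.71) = 78.59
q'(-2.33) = -0.01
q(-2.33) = 1.19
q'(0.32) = 10.51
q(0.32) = 5.78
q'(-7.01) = 84.32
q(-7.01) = -144.84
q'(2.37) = 47.55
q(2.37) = 60.99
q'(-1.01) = -0.04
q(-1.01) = 0.00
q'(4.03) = 96.02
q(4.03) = 177.87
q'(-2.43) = 0.41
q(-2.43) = 1.17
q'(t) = 3*t^2 + 10*t + 7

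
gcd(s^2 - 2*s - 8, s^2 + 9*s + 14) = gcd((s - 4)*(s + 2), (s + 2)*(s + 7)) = s + 2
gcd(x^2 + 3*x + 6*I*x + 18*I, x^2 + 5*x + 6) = x + 3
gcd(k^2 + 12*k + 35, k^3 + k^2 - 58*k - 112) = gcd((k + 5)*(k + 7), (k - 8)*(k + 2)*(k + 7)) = k + 7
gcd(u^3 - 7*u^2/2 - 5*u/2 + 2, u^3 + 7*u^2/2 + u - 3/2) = u^2 + u/2 - 1/2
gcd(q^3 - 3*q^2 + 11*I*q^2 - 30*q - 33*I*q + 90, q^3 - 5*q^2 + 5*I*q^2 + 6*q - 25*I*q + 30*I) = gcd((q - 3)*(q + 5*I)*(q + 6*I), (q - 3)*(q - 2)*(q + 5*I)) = q^2 + q*(-3 + 5*I) - 15*I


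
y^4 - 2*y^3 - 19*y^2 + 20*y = y*(y - 5)*(y - 1)*(y + 4)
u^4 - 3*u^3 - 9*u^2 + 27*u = u*(u - 3)^2*(u + 3)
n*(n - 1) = n^2 - n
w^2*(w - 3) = w^3 - 3*w^2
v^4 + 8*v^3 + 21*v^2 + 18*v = v*(v + 2)*(v + 3)^2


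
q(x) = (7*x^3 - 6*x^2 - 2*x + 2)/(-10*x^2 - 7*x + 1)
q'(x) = (20*x + 7)*(7*x^3 - 6*x^2 - 2*x + 2)/(-10*x^2 - 7*x + 1)^2 + (21*x^2 - 12*x - 2)/(-10*x^2 - 7*x + 1) = (-70*x^4 - 98*x^3 + 43*x^2 + 28*x + 12)/(100*x^4 + 140*x^3 + 29*x^2 - 14*x + 1)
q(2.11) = -0.63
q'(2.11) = -0.60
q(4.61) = -2.26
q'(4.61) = -0.68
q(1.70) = -0.39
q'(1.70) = -0.56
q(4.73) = -2.34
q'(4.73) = -0.68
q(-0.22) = 1.01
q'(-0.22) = 2.08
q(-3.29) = 3.63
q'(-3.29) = -0.61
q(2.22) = -0.70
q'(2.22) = -0.61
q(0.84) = -0.02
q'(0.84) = -0.19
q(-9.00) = 7.47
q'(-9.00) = -0.69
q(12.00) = -7.36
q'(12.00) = -0.70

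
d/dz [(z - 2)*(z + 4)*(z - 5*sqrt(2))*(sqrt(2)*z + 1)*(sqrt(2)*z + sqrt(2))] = 10*z^4 - 36*sqrt(2)*z^3 + 24*z^3 - 81*sqrt(2)*z^2 - 66*z^2 - 92*z + 108*sqrt(2)*z + 60 + 72*sqrt(2)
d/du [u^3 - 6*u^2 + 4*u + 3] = 3*u^2 - 12*u + 4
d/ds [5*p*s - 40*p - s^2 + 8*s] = 5*p - 2*s + 8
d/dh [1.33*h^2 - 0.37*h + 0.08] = 2.66*h - 0.37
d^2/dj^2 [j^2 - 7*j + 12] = 2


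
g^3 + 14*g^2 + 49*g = g*(g + 7)^2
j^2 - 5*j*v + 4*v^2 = (j - 4*v)*(j - v)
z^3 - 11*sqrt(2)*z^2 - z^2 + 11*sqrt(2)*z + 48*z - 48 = (z - 1)*(z - 8*sqrt(2))*(z - 3*sqrt(2))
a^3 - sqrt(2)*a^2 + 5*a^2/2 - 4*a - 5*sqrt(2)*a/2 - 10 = (a + 5/2)*(a - 2*sqrt(2))*(a + sqrt(2))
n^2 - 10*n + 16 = (n - 8)*(n - 2)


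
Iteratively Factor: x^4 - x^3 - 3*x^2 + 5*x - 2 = (x - 1)*(x^3 - 3*x + 2) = (x - 1)^2*(x^2 + x - 2) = (x - 1)^3*(x + 2)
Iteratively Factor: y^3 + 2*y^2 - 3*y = (y + 3)*(y^2 - y) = (y - 1)*(y + 3)*(y)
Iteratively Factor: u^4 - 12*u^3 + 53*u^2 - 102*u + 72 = (u - 2)*(u^3 - 10*u^2 + 33*u - 36) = (u - 3)*(u - 2)*(u^2 - 7*u + 12) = (u - 3)^2*(u - 2)*(u - 4)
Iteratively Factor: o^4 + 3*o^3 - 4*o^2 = (o)*(o^3 + 3*o^2 - 4*o) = o*(o - 1)*(o^2 + 4*o) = o^2*(o - 1)*(o + 4)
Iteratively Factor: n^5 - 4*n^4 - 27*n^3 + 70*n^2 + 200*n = (n + 4)*(n^4 - 8*n^3 + 5*n^2 + 50*n) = n*(n + 4)*(n^3 - 8*n^2 + 5*n + 50) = n*(n - 5)*(n + 4)*(n^2 - 3*n - 10) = n*(n - 5)^2*(n + 4)*(n + 2)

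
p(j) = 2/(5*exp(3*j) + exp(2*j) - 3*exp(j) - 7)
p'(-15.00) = 0.00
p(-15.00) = -0.29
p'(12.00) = 0.00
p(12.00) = 0.00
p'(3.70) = -0.00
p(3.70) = 0.00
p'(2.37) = -0.00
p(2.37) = 0.00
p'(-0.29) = -0.24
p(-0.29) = -0.30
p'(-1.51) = 0.01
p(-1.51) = -0.26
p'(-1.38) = 0.01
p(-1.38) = -0.26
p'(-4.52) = 0.00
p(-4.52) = -0.28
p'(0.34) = -3.86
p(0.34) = 0.43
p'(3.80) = -0.00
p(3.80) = 0.00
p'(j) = 2*(-15*exp(3*j) - 2*exp(2*j) + 3*exp(j))/(5*exp(3*j) + exp(2*j) - 3*exp(j) - 7)^2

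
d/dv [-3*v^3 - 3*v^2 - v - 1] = -9*v^2 - 6*v - 1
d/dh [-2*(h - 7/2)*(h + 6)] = -4*h - 5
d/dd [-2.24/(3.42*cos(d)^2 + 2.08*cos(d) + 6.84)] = -(15.3216*cos(d) + 4.6592)*sin(d)/(3.42*cos(d)^2 + 2.08*cos(d) + 6.84)^2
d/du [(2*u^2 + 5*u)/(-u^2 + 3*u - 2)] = (11*u^2 - 8*u - 10)/(u^4 - 6*u^3 + 13*u^2 - 12*u + 4)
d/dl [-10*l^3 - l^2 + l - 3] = -30*l^2 - 2*l + 1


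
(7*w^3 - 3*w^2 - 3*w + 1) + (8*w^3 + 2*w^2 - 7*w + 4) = 15*w^3 - w^2 - 10*w + 5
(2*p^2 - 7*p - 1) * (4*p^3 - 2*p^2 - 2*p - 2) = 8*p^5 - 32*p^4 + 6*p^3 + 12*p^2 + 16*p + 2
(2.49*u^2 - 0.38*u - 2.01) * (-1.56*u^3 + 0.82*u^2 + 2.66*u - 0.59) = -3.8844*u^5 + 2.6346*u^4 + 9.4474*u^3 - 4.1281*u^2 - 5.1224*u + 1.1859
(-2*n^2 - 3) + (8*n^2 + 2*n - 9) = 6*n^2 + 2*n - 12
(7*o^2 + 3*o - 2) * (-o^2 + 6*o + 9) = -7*o^4 + 39*o^3 + 83*o^2 + 15*o - 18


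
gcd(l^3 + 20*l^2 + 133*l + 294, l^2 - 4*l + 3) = 1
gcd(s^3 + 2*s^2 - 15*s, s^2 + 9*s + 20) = s + 5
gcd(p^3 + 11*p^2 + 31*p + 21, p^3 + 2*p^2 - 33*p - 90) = p + 3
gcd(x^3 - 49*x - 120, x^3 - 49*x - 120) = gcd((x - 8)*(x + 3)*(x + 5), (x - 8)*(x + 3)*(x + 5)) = x^3 - 49*x - 120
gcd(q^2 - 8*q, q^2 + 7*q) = q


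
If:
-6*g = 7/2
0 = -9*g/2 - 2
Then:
No Solution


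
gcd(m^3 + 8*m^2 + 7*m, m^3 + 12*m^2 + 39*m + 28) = m^2 + 8*m + 7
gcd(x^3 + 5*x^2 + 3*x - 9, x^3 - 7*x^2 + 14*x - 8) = x - 1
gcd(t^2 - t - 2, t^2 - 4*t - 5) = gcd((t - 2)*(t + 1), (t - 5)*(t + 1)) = t + 1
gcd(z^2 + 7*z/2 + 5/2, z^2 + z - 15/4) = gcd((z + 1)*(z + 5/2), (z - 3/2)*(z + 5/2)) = z + 5/2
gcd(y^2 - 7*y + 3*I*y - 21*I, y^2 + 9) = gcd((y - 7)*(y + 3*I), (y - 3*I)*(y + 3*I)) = y + 3*I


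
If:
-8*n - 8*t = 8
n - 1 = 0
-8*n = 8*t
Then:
No Solution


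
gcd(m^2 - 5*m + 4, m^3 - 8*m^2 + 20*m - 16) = m - 4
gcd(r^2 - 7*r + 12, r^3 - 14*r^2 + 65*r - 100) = r - 4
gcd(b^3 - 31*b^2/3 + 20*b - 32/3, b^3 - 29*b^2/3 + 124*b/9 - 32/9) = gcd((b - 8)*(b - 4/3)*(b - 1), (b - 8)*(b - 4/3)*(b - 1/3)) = b^2 - 28*b/3 + 32/3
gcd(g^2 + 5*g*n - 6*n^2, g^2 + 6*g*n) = g + 6*n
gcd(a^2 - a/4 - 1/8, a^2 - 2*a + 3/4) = a - 1/2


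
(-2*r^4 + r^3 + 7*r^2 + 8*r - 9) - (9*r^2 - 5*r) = -2*r^4 + r^3 - 2*r^2 + 13*r - 9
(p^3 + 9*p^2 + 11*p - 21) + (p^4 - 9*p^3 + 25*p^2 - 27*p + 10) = p^4 - 8*p^3 + 34*p^2 - 16*p - 11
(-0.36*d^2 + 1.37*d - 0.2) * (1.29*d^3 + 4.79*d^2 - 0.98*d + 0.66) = -0.4644*d^5 + 0.0429000000000002*d^4 + 6.6571*d^3 - 2.5382*d^2 + 1.1002*d - 0.132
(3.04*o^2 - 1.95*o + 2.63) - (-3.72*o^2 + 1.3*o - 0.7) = 6.76*o^2 - 3.25*o + 3.33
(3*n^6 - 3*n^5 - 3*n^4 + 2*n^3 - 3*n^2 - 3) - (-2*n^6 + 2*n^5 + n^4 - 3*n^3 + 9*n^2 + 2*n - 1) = 5*n^6 - 5*n^5 - 4*n^4 + 5*n^3 - 12*n^2 - 2*n - 2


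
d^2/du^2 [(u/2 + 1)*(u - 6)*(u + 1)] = 3*u - 3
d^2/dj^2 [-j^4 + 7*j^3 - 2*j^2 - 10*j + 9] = -12*j^2 + 42*j - 4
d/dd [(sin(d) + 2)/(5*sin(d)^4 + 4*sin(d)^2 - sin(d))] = (-15*sin(d)^4 - 40*sin(d)^3 - 4*sin(d)^2 - 16*sin(d) + 2)*cos(d)/((5*sin(d)^3 + 4*sin(d) - 1)^2*sin(d)^2)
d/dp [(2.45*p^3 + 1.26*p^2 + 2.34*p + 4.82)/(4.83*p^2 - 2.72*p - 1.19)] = (11.8335*p^4 - 13.328*p^3 - 23.4759*p^2 - 49.56*p + 10.3258)/(23.3289*p^4 - 26.2752*p^3 - 4.097*p^2 + 6.4736*p + 1.4161)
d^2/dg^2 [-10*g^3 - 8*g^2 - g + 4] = -60*g - 16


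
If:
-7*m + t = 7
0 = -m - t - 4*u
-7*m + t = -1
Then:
No Solution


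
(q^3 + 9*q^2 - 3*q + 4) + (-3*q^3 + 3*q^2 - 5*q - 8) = -2*q^3 + 12*q^2 - 8*q - 4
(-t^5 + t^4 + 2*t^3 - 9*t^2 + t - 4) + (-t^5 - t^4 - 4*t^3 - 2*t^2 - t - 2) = -2*t^5 - 2*t^3 - 11*t^2 - 6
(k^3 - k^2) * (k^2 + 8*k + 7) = k^5 + 7*k^4 - k^3 - 7*k^2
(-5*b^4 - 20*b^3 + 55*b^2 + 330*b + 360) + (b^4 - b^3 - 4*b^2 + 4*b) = -4*b^4 - 21*b^3 + 51*b^2 + 334*b + 360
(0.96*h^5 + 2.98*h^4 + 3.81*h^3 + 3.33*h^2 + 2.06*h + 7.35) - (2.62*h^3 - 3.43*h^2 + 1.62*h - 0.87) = 0.96*h^5 + 2.98*h^4 + 1.19*h^3 + 6.76*h^2 + 0.44*h + 8.22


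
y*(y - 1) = y^2 - y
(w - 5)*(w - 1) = w^2 - 6*w + 5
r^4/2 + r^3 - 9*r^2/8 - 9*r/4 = r*(r/2 + 1)*(r - 3/2)*(r + 3/2)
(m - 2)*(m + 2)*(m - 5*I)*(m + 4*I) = m^4 - I*m^3 + 16*m^2 + 4*I*m - 80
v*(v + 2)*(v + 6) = v^3 + 8*v^2 + 12*v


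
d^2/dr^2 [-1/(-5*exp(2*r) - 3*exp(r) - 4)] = (2*(10*exp(r) + 3)^2*exp(r) - (20*exp(r) + 3)*(5*exp(2*r) + 3*exp(r) + 4))*exp(r)/(5*exp(2*r) + 3*exp(r) + 4)^3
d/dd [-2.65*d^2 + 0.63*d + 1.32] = 0.63 - 5.3*d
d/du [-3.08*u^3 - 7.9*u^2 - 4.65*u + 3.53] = -9.24*u^2 - 15.8*u - 4.65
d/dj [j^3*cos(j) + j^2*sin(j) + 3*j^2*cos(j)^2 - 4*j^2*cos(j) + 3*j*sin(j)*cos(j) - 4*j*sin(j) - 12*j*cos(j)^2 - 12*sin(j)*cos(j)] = -j^3*sin(j) - 3*j^2*sin(2*j) + 4*sqrt(2)*j^2*sin(j + pi/4) + 2*j*sin(j) + 12*j*sin(2*j) - 12*j*cos(j) + 6*j*cos(2*j) + 3*j - 4*sin(j) + 3*sin(2*j)/2 - 18*cos(2*j) - 6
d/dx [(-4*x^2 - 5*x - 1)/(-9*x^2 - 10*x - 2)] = x*(-5*x - 2)/(81*x^4 + 180*x^3 + 136*x^2 + 40*x + 4)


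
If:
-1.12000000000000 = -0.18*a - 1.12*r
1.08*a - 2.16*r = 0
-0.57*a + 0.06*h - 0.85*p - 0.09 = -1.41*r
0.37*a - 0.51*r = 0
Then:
No Solution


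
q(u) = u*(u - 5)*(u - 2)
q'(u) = u*(u - 5) + u*(u - 2) + (u - 5)*(u - 2)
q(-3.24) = -139.90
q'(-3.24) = 86.85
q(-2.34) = -74.54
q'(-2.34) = 59.19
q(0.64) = 3.79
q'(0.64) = 2.27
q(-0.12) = -1.30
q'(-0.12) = 11.72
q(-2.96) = -116.87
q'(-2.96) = 77.72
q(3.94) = -8.10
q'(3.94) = 1.41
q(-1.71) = -42.57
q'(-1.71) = 42.71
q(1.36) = 3.17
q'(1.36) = -3.49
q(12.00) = 840.00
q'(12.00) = 274.00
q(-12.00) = -2856.00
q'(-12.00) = 610.00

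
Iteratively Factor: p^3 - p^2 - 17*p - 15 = (p + 3)*(p^2 - 4*p - 5) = (p - 5)*(p + 3)*(p + 1)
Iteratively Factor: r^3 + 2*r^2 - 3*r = (r + 3)*(r^2 - r) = (r - 1)*(r + 3)*(r)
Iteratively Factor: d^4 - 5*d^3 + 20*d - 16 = (d + 2)*(d^3 - 7*d^2 + 14*d - 8) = (d - 1)*(d + 2)*(d^2 - 6*d + 8) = (d - 2)*(d - 1)*(d + 2)*(d - 4)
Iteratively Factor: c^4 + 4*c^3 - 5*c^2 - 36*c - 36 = (c + 3)*(c^3 + c^2 - 8*c - 12) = (c - 3)*(c + 3)*(c^2 + 4*c + 4) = (c - 3)*(c + 2)*(c + 3)*(c + 2)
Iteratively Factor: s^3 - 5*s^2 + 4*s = (s - 1)*(s^2 - 4*s) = (s - 4)*(s - 1)*(s)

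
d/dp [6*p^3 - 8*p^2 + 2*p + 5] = 18*p^2 - 16*p + 2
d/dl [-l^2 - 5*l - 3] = -2*l - 5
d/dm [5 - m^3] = -3*m^2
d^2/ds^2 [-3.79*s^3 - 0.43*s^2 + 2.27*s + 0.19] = -22.74*s - 0.86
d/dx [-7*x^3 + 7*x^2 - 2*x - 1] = -21*x^2 + 14*x - 2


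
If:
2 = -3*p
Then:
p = -2/3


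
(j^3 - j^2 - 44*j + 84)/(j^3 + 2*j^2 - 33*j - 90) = (j^2 + 5*j - 14)/(j^2 + 8*j + 15)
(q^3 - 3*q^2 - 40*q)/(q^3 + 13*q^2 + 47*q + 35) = q*(q - 8)/(q^2 + 8*q + 7)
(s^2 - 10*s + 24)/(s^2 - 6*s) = (s - 4)/s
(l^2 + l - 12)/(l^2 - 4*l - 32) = (l - 3)/(l - 8)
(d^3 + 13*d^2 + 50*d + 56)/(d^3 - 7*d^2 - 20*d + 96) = (d^2 + 9*d + 14)/(d^2 - 11*d + 24)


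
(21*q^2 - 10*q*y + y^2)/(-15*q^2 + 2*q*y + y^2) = (-7*q + y)/(5*q + y)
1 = 1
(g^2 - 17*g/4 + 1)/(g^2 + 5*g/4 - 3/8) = 2*(g - 4)/(2*g + 3)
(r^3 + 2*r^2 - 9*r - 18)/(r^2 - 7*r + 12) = (r^2 + 5*r + 6)/(r - 4)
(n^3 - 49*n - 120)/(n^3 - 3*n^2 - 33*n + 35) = (n^2 - 5*n - 24)/(n^2 - 8*n + 7)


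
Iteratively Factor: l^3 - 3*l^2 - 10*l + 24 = (l - 4)*(l^2 + l - 6) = (l - 4)*(l + 3)*(l - 2)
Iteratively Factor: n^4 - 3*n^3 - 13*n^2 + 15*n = (n - 5)*(n^3 + 2*n^2 - 3*n) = (n - 5)*(n - 1)*(n^2 + 3*n) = n*(n - 5)*(n - 1)*(n + 3)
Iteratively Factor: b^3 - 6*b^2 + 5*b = (b)*(b^2 - 6*b + 5) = b*(b - 5)*(b - 1)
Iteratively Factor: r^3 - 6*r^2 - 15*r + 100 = (r + 4)*(r^2 - 10*r + 25) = (r - 5)*(r + 4)*(r - 5)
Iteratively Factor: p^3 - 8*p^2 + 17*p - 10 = (p - 2)*(p^2 - 6*p + 5) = (p - 5)*(p - 2)*(p - 1)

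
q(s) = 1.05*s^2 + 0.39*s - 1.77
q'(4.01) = 8.81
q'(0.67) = 1.80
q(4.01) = 16.68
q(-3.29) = 8.31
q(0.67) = -1.04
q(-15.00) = 228.63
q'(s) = 2.1*s + 0.39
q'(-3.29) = -6.52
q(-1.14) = -0.85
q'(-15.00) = -31.11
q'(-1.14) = -2.00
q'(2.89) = 6.46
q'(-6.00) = -12.21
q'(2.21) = 5.03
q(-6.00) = 33.69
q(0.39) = -1.46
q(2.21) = 4.22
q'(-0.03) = 0.33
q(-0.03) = -1.78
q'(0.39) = 1.21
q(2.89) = 8.13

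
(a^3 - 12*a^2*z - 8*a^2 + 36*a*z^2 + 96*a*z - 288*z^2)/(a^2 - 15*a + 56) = (a^2 - 12*a*z + 36*z^2)/(a - 7)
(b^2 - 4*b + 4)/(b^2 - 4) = (b - 2)/(b + 2)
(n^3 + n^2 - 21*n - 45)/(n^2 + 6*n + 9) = n - 5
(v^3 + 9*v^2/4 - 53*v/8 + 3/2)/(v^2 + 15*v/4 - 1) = v - 3/2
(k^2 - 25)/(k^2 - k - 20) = (k + 5)/(k + 4)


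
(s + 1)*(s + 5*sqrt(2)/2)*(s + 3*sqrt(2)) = s^3 + s^2 + 11*sqrt(2)*s^2/2 + 11*sqrt(2)*s/2 + 15*s + 15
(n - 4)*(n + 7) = n^2 + 3*n - 28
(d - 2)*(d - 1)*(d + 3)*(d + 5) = d^4 + 5*d^3 - 7*d^2 - 29*d + 30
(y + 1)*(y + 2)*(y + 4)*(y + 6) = y^4 + 13*y^3 + 56*y^2 + 92*y + 48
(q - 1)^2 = q^2 - 2*q + 1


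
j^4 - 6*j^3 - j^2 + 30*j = j*(j - 5)*(j - 3)*(j + 2)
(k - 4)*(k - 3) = k^2 - 7*k + 12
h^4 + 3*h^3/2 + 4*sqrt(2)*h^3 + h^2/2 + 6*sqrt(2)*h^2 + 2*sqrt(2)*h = h*(h + 1/2)*(h + 1)*(h + 4*sqrt(2))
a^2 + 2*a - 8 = (a - 2)*(a + 4)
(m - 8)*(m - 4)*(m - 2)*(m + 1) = m^4 - 13*m^3 + 42*m^2 - 8*m - 64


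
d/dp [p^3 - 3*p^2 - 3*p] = 3*p^2 - 6*p - 3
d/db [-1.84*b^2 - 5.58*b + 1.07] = -3.68*b - 5.58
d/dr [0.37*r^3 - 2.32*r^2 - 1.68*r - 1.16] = 1.11*r^2 - 4.64*r - 1.68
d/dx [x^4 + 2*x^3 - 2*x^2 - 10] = 2*x*(2*x^2 + 3*x - 2)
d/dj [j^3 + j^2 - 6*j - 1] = 3*j^2 + 2*j - 6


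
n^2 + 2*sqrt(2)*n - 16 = (n - 2*sqrt(2))*(n + 4*sqrt(2))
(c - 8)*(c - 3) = c^2 - 11*c + 24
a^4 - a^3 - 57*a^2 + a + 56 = (a - 8)*(a - 1)*(a + 1)*(a + 7)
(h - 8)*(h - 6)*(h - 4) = h^3 - 18*h^2 + 104*h - 192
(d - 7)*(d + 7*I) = d^2 - 7*d + 7*I*d - 49*I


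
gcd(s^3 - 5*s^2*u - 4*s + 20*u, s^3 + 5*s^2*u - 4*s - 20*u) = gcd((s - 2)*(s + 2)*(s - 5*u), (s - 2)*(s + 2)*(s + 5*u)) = s^2 - 4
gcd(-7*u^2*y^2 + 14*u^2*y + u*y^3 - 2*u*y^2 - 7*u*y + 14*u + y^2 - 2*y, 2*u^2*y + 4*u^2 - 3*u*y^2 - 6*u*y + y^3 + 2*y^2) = 1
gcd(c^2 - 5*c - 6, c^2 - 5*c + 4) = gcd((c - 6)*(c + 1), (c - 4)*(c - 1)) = 1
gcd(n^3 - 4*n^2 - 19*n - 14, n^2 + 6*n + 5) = n + 1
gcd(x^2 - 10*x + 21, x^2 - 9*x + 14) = x - 7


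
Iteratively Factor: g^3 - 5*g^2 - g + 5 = (g + 1)*(g^2 - 6*g + 5) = (g - 5)*(g + 1)*(g - 1)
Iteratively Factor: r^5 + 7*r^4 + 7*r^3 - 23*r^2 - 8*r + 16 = (r - 1)*(r^4 + 8*r^3 + 15*r^2 - 8*r - 16) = (r - 1)^2*(r^3 + 9*r^2 + 24*r + 16) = (r - 1)^2*(r + 4)*(r^2 + 5*r + 4) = (r - 1)^2*(r + 1)*(r + 4)*(r + 4)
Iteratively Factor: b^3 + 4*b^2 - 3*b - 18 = (b + 3)*(b^2 + b - 6) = (b + 3)^2*(b - 2)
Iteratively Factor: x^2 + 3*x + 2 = (x + 1)*(x + 2)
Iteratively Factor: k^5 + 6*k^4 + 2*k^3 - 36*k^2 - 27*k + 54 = (k + 3)*(k^4 + 3*k^3 - 7*k^2 - 15*k + 18) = (k - 1)*(k + 3)*(k^3 + 4*k^2 - 3*k - 18) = (k - 2)*(k - 1)*(k + 3)*(k^2 + 6*k + 9) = (k - 2)*(k - 1)*(k + 3)^2*(k + 3)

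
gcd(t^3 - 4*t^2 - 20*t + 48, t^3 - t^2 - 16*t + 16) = t + 4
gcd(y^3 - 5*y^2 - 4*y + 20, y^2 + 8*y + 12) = y + 2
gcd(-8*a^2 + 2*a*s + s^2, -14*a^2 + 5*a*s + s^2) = -2*a + s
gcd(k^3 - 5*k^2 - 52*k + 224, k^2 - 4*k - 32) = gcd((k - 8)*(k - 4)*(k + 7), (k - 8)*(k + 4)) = k - 8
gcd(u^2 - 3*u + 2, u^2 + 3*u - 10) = u - 2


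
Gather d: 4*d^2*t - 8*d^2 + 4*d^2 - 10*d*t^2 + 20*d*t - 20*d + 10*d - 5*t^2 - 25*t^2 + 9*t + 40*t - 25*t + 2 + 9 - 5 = d^2*(4*t - 4) + d*(-10*t^2 + 20*t - 10) - 30*t^2 + 24*t + 6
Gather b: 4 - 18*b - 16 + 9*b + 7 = -9*b - 5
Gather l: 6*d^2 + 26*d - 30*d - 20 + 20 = 6*d^2 - 4*d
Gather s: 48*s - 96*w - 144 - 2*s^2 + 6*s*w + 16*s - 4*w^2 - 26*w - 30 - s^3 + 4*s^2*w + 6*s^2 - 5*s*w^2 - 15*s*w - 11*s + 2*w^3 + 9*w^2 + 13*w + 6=-s^3 + s^2*(4*w + 4) + s*(-5*w^2 - 9*w + 53) + 2*w^3 + 5*w^2 - 109*w - 168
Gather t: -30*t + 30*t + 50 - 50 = 0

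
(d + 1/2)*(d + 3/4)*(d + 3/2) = d^3 + 11*d^2/4 + 9*d/4 + 9/16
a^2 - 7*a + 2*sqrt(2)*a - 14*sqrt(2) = (a - 7)*(a + 2*sqrt(2))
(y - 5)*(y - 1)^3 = y^4 - 8*y^3 + 18*y^2 - 16*y + 5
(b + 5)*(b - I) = b^2 + 5*b - I*b - 5*I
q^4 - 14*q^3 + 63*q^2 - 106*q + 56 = (q - 7)*(q - 4)*(q - 2)*(q - 1)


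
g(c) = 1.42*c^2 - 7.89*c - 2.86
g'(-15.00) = -50.49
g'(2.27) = -1.44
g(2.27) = -13.45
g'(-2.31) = -14.45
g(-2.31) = 22.94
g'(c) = 2.84*c - 7.89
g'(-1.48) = -12.09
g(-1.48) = 11.93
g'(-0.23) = -8.54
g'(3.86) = 3.07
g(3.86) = -12.16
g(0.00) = -2.86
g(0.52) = -6.58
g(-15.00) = 434.99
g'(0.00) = -7.89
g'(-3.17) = -16.89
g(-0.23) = -0.97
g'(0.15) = -7.46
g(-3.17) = 36.42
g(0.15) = -4.01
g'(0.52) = -6.41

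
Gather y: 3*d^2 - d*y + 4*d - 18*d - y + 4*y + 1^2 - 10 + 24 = 3*d^2 - 14*d + y*(3 - d) + 15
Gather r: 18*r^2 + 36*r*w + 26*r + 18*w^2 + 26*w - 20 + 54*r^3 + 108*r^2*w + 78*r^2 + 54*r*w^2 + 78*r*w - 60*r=54*r^3 + r^2*(108*w + 96) + r*(54*w^2 + 114*w - 34) + 18*w^2 + 26*w - 20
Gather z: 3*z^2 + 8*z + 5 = 3*z^2 + 8*z + 5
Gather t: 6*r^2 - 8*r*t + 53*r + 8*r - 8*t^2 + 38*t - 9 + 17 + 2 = 6*r^2 + 61*r - 8*t^2 + t*(38 - 8*r) + 10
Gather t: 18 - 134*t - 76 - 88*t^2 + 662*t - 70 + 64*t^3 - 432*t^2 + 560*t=64*t^3 - 520*t^2 + 1088*t - 128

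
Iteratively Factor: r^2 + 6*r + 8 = (r + 2)*(r + 4)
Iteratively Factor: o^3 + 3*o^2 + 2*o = (o + 2)*(o^2 + o) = (o + 1)*(o + 2)*(o)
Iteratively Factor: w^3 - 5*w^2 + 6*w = (w)*(w^2 - 5*w + 6) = w*(w - 3)*(w - 2)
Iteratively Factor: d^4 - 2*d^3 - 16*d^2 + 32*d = (d)*(d^3 - 2*d^2 - 16*d + 32) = d*(d + 4)*(d^2 - 6*d + 8) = d*(d - 2)*(d + 4)*(d - 4)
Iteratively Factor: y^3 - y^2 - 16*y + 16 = (y + 4)*(y^2 - 5*y + 4) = (y - 4)*(y + 4)*(y - 1)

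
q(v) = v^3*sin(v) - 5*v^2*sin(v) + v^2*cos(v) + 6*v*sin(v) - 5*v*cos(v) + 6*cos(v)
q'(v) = v^3*cos(v) + 2*v^2*sin(v) - 5*v^2*cos(v) - 5*v*sin(v) + 8*v*cos(v) - 5*cos(v)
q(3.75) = -3.89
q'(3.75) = -11.45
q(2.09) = -0.11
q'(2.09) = -1.00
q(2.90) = 0.02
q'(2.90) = 0.03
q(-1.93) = 28.20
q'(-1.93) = 0.25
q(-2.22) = 25.64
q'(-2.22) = 18.58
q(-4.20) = -185.30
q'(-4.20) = 147.54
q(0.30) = 4.79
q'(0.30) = -3.28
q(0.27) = 4.89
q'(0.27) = -3.39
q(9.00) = 117.51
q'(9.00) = -308.03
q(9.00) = 117.51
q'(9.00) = -308.03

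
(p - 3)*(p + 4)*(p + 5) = p^3 + 6*p^2 - 7*p - 60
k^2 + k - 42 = (k - 6)*(k + 7)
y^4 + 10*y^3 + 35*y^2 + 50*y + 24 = (y + 1)*(y + 2)*(y + 3)*(y + 4)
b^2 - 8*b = b*(b - 8)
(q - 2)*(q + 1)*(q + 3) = q^3 + 2*q^2 - 5*q - 6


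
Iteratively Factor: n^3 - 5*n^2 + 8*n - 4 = (n - 2)*(n^2 - 3*n + 2) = (n - 2)^2*(n - 1)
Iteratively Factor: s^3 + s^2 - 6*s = (s + 3)*(s^2 - 2*s) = s*(s + 3)*(s - 2)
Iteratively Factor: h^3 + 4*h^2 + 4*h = (h + 2)*(h^2 + 2*h) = (h + 2)^2*(h)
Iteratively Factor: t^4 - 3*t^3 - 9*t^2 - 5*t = (t + 1)*(t^3 - 4*t^2 - 5*t) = (t - 5)*(t + 1)*(t^2 + t) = t*(t - 5)*(t + 1)*(t + 1)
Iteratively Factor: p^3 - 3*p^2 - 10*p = (p - 5)*(p^2 + 2*p) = p*(p - 5)*(p + 2)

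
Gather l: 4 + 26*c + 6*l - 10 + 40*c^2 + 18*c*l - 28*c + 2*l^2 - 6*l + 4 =40*c^2 + 18*c*l - 2*c + 2*l^2 - 2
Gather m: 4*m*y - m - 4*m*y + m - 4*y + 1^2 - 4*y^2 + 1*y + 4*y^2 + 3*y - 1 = 0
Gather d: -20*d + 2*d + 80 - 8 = 72 - 18*d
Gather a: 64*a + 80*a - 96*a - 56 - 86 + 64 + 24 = 48*a - 54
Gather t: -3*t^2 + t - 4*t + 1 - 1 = -3*t^2 - 3*t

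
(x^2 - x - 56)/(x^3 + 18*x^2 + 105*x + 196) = (x - 8)/(x^2 + 11*x + 28)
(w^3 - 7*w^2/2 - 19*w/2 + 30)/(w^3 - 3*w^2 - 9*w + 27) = (w^2 - 13*w/2 + 10)/(w^2 - 6*w + 9)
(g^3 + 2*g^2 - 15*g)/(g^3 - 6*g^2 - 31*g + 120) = g/(g - 8)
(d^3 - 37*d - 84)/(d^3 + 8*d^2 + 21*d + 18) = (d^2 - 3*d - 28)/(d^2 + 5*d + 6)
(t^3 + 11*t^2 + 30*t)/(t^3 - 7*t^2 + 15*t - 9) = t*(t^2 + 11*t + 30)/(t^3 - 7*t^2 + 15*t - 9)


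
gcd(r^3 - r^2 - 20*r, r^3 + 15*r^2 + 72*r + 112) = r + 4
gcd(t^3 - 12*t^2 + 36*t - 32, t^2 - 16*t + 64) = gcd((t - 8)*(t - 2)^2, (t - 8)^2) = t - 8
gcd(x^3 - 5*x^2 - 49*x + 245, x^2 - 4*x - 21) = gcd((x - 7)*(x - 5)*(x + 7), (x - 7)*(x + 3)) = x - 7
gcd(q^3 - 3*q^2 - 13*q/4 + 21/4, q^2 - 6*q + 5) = q - 1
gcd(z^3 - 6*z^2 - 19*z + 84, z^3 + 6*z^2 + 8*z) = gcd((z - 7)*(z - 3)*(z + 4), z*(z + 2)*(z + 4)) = z + 4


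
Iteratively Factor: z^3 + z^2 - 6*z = (z - 2)*(z^2 + 3*z) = (z - 2)*(z + 3)*(z)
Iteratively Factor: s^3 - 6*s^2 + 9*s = (s - 3)*(s^2 - 3*s) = (s - 3)^2*(s)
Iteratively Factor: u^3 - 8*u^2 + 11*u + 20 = (u - 5)*(u^2 - 3*u - 4) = (u - 5)*(u - 4)*(u + 1)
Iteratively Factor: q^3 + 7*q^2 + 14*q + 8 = (q + 4)*(q^2 + 3*q + 2) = (q + 1)*(q + 4)*(q + 2)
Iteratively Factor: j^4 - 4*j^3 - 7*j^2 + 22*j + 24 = (j - 4)*(j^3 - 7*j - 6) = (j - 4)*(j + 1)*(j^2 - j - 6) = (j - 4)*(j + 1)*(j + 2)*(j - 3)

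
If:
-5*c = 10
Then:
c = -2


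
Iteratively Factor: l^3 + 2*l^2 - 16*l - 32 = (l + 4)*(l^2 - 2*l - 8) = (l - 4)*(l + 4)*(l + 2)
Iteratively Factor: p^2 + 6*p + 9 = (p + 3)*(p + 3)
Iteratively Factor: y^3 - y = (y)*(y^2 - 1) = y*(y + 1)*(y - 1)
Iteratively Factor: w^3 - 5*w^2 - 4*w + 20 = (w - 5)*(w^2 - 4) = (w - 5)*(w - 2)*(w + 2)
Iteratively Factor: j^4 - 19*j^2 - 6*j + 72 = (j + 3)*(j^3 - 3*j^2 - 10*j + 24) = (j - 4)*(j + 3)*(j^2 + j - 6) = (j - 4)*(j - 2)*(j + 3)*(j + 3)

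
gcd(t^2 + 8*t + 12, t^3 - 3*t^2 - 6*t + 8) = t + 2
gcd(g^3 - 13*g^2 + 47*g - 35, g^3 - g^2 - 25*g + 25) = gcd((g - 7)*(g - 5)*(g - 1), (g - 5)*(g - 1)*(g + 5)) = g^2 - 6*g + 5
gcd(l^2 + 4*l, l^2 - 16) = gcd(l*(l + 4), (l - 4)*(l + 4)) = l + 4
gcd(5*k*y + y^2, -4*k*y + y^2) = y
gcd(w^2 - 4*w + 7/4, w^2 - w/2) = w - 1/2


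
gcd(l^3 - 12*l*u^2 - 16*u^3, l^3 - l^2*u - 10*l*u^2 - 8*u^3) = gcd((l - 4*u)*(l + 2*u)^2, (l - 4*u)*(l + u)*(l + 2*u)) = -l^2 + 2*l*u + 8*u^2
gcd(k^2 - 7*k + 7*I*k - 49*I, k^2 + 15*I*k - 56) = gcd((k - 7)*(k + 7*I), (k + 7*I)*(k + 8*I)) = k + 7*I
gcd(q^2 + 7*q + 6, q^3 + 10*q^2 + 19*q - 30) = q + 6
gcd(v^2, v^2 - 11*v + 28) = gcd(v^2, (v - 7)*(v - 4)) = 1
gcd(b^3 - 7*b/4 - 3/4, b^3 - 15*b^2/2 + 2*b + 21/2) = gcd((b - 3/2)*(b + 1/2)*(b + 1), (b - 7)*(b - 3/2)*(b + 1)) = b^2 - b/2 - 3/2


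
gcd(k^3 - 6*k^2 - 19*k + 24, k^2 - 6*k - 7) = 1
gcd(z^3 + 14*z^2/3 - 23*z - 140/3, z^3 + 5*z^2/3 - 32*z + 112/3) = z^2 + 3*z - 28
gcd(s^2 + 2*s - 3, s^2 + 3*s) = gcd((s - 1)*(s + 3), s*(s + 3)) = s + 3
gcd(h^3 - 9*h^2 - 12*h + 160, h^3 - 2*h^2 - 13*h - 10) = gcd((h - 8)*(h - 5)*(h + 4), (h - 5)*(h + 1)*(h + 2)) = h - 5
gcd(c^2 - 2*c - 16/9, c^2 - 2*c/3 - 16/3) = c - 8/3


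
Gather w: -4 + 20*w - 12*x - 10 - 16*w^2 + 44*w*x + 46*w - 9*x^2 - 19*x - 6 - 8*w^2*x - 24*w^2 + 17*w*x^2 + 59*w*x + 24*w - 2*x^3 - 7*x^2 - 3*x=w^2*(-8*x - 40) + w*(17*x^2 + 103*x + 90) - 2*x^3 - 16*x^2 - 34*x - 20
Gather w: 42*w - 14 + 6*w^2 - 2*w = 6*w^2 + 40*w - 14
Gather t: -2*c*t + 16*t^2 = -2*c*t + 16*t^2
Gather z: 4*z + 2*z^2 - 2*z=2*z^2 + 2*z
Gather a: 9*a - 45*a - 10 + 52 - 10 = 32 - 36*a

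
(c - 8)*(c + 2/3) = c^2 - 22*c/3 - 16/3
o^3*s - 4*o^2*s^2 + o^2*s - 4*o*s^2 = o*(o - 4*s)*(o*s + s)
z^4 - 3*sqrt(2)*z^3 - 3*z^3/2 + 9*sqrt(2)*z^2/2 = z^2*(z - 3/2)*(z - 3*sqrt(2))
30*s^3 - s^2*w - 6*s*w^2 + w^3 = (-5*s + w)*(-3*s + w)*(2*s + w)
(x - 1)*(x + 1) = x^2 - 1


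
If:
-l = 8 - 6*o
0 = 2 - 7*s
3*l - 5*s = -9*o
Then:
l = -148/63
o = 178/189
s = 2/7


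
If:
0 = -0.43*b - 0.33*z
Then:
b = -0.767441860465116*z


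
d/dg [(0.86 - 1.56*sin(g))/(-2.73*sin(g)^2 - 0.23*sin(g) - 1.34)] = (-4.2588*sin(g)^2 + 4.6956*sin(g) + 2.2882)*cos(g)/(7.4529*sin(g)^4 + 1.2558*sin(g)^3 + 7.3693*sin(g)^2 + 0.6164*sin(g) + 1.7956)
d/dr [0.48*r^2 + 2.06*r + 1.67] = 0.96*r + 2.06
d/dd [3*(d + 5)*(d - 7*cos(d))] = 3*d + 3*(d + 5)*(7*sin(d) + 1) - 21*cos(d)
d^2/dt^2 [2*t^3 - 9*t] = 12*t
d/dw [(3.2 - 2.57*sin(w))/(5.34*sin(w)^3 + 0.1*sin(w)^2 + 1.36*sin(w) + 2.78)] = (27.4476*sin(w)^3 - 51.007*sin(w)^2 - 0.64*sin(w) - 11.4966)*cos(w)/(28.5156*sin(w)^6 + 1.068*sin(w)^5 + 14.5348*sin(w)^4 + 29.9624*sin(w)^3 + 2.4056*sin(w)^2 + 7.5616*sin(w) + 7.7284)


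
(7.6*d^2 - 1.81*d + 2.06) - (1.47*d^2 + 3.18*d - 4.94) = 6.13*d^2 - 4.99*d + 7.0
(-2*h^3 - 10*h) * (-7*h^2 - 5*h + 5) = 14*h^5 + 10*h^4 + 60*h^3 + 50*h^2 - 50*h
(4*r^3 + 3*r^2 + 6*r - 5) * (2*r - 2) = 8*r^4 - 2*r^3 + 6*r^2 - 22*r + 10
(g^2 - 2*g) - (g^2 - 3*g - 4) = g + 4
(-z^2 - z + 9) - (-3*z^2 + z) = 2*z^2 - 2*z + 9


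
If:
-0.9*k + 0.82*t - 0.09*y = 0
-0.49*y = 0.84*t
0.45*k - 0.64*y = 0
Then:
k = 0.00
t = 0.00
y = 0.00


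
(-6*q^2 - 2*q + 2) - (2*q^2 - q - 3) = -8*q^2 - q + 5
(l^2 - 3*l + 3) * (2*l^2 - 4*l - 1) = 2*l^4 - 10*l^3 + 17*l^2 - 9*l - 3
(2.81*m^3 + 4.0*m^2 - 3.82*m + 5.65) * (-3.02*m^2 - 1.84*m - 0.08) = -8.4862*m^5 - 17.2504*m^4 + 3.9516*m^3 - 10.3542*m^2 - 10.0904*m - 0.452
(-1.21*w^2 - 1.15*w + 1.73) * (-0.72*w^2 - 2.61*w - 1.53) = 0.8712*w^4 + 3.9861*w^3 + 3.6072*w^2 - 2.7558*w - 2.6469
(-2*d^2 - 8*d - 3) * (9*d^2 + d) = -18*d^4 - 74*d^3 - 35*d^2 - 3*d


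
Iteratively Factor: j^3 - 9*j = (j + 3)*(j^2 - 3*j) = (j - 3)*(j + 3)*(j)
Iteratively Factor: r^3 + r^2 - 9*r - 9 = (r + 1)*(r^2 - 9) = (r + 1)*(r + 3)*(r - 3)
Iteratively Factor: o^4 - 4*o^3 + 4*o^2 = (o - 2)*(o^3 - 2*o^2) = o*(o - 2)*(o^2 - 2*o) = o^2*(o - 2)*(o - 2)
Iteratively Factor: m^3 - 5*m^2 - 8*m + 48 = (m - 4)*(m^2 - m - 12) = (m - 4)*(m + 3)*(m - 4)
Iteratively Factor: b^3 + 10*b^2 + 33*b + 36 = (b + 3)*(b^2 + 7*b + 12) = (b + 3)^2*(b + 4)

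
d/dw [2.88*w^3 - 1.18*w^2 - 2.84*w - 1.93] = 8.64*w^2 - 2.36*w - 2.84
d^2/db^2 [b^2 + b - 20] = 2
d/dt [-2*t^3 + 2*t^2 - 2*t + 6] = -6*t^2 + 4*t - 2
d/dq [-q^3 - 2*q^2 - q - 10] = -3*q^2 - 4*q - 1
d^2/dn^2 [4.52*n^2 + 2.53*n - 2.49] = 9.04000000000000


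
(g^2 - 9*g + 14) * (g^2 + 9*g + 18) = g^4 - 49*g^2 - 36*g + 252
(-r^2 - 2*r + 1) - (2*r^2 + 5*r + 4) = -3*r^2 - 7*r - 3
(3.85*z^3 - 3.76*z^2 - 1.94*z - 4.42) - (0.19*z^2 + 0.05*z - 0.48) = 3.85*z^3 - 3.95*z^2 - 1.99*z - 3.94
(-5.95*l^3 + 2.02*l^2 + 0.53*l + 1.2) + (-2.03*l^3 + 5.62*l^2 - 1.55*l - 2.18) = -7.98*l^3 + 7.64*l^2 - 1.02*l - 0.98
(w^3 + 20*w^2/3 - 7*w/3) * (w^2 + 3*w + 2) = w^5 + 29*w^4/3 + 59*w^3/3 + 19*w^2/3 - 14*w/3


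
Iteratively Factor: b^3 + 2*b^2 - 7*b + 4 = (b + 4)*(b^2 - 2*b + 1) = (b - 1)*(b + 4)*(b - 1)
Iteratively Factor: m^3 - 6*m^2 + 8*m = (m - 2)*(m^2 - 4*m) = m*(m - 2)*(m - 4)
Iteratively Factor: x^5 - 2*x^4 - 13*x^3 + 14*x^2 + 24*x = (x + 3)*(x^4 - 5*x^3 + 2*x^2 + 8*x) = x*(x + 3)*(x^3 - 5*x^2 + 2*x + 8) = x*(x + 1)*(x + 3)*(x^2 - 6*x + 8) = x*(x - 4)*(x + 1)*(x + 3)*(x - 2)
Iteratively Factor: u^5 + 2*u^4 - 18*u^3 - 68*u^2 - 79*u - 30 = (u + 2)*(u^4 - 18*u^2 - 32*u - 15) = (u - 5)*(u + 2)*(u^3 + 5*u^2 + 7*u + 3) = (u - 5)*(u + 2)*(u + 3)*(u^2 + 2*u + 1) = (u - 5)*(u + 1)*(u + 2)*(u + 3)*(u + 1)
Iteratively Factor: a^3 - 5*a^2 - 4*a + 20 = (a - 5)*(a^2 - 4) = (a - 5)*(a + 2)*(a - 2)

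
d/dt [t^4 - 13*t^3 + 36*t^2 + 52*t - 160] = 4*t^3 - 39*t^2 + 72*t + 52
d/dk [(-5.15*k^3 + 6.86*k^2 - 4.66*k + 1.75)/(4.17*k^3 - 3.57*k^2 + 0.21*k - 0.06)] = (-10.2207*k^4 + 36.7014*k^3 - 36.1611*k^2 + 11.6718*k - 0.0879)/(17.3889*k^6 - 29.7738*k^5 + 14.4963*k^4 - 1.9998*k^3 + 0.4725*k^2 - 0.0252*k + 0.0036)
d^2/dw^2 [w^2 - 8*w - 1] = 2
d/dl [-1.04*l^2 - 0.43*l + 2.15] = -2.08*l - 0.43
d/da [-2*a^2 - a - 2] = -4*a - 1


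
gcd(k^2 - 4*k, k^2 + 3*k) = k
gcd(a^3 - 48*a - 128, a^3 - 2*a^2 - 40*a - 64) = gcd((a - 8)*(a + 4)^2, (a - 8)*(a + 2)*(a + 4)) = a^2 - 4*a - 32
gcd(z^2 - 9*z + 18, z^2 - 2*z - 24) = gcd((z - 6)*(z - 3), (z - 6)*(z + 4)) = z - 6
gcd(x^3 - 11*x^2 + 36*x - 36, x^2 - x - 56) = 1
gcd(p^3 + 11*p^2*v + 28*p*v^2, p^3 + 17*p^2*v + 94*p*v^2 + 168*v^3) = p^2 + 11*p*v + 28*v^2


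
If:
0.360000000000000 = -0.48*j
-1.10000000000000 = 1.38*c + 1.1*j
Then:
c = -0.20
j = -0.75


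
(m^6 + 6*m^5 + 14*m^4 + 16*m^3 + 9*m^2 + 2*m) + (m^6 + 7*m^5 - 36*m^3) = 2*m^6 + 13*m^5 + 14*m^4 - 20*m^3 + 9*m^2 + 2*m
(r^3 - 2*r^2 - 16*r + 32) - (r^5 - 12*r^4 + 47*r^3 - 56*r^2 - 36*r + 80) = -r^5 + 12*r^4 - 46*r^3 + 54*r^2 + 20*r - 48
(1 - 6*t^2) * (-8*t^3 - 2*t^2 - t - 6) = 48*t^5 + 12*t^4 - 2*t^3 + 34*t^2 - t - 6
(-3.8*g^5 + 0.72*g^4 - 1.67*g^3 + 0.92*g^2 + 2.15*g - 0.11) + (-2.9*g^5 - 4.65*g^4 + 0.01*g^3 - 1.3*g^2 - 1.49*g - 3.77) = -6.7*g^5 - 3.93*g^4 - 1.66*g^3 - 0.38*g^2 + 0.66*g - 3.88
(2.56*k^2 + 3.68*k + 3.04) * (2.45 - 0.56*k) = -1.4336*k^3 + 4.2112*k^2 + 7.3136*k + 7.448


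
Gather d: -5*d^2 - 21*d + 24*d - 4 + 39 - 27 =-5*d^2 + 3*d + 8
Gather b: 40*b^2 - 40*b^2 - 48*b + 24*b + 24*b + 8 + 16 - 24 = 0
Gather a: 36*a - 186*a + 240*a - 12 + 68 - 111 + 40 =90*a - 15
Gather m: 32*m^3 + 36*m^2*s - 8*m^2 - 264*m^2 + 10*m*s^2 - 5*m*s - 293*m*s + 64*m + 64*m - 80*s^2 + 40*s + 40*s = 32*m^3 + m^2*(36*s - 272) + m*(10*s^2 - 298*s + 128) - 80*s^2 + 80*s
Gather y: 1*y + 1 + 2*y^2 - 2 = 2*y^2 + y - 1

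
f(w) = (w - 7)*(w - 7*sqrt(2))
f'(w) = 2*w - 7*sqrt(2) - 7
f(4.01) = 17.61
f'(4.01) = -8.88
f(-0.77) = 82.90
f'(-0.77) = -18.44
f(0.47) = 61.57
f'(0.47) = -15.96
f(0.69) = 58.11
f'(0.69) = -15.52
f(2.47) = 33.66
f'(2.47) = -11.96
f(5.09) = 9.19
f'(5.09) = -6.72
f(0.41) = 62.54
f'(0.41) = -16.08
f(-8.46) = 283.84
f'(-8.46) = -33.82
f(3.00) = 27.60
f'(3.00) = -10.90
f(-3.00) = 128.99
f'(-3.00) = -22.90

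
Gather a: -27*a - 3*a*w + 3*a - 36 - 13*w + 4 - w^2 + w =a*(-3*w - 24) - w^2 - 12*w - 32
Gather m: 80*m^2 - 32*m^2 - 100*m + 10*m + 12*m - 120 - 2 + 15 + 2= 48*m^2 - 78*m - 105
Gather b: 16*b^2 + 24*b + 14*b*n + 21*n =16*b^2 + b*(14*n + 24) + 21*n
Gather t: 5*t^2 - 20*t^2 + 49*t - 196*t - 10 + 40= -15*t^2 - 147*t + 30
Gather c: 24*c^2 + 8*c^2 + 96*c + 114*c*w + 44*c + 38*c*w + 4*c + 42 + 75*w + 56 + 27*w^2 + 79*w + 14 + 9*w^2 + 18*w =32*c^2 + c*(152*w + 144) + 36*w^2 + 172*w + 112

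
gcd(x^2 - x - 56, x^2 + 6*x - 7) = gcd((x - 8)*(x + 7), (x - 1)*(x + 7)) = x + 7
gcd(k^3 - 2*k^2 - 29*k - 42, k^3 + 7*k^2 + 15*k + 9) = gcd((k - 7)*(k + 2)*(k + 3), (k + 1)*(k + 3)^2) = k + 3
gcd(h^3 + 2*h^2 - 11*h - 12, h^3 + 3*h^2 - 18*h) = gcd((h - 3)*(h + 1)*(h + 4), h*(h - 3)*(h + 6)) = h - 3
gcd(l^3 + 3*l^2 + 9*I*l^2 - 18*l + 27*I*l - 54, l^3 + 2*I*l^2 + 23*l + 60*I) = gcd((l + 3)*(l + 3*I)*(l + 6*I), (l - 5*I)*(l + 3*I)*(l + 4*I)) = l + 3*I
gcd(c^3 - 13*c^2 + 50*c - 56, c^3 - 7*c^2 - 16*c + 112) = c^2 - 11*c + 28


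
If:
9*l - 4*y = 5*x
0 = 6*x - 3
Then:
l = 4*y/9 + 5/18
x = 1/2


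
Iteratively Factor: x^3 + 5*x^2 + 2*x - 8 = (x + 2)*(x^2 + 3*x - 4) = (x + 2)*(x + 4)*(x - 1)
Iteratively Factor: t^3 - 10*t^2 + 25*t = (t - 5)*(t^2 - 5*t) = (t - 5)^2*(t)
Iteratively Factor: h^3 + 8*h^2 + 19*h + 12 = (h + 4)*(h^2 + 4*h + 3) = (h + 3)*(h + 4)*(h + 1)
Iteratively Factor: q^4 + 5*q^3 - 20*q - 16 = (q + 2)*(q^3 + 3*q^2 - 6*q - 8) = (q - 2)*(q + 2)*(q^2 + 5*q + 4) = (q - 2)*(q + 2)*(q + 4)*(q + 1)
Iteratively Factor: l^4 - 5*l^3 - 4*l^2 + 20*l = (l + 2)*(l^3 - 7*l^2 + 10*l) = (l - 2)*(l + 2)*(l^2 - 5*l) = (l - 5)*(l - 2)*(l + 2)*(l)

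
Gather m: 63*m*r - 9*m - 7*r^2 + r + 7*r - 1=m*(63*r - 9) - 7*r^2 + 8*r - 1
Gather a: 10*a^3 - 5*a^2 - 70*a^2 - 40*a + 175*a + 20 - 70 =10*a^3 - 75*a^2 + 135*a - 50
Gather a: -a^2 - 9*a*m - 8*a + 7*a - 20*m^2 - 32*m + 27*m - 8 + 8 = -a^2 + a*(-9*m - 1) - 20*m^2 - 5*m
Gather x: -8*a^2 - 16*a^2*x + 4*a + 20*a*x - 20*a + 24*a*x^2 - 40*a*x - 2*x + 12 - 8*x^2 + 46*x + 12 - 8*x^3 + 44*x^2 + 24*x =-8*a^2 - 16*a - 8*x^3 + x^2*(24*a + 36) + x*(-16*a^2 - 20*a + 68) + 24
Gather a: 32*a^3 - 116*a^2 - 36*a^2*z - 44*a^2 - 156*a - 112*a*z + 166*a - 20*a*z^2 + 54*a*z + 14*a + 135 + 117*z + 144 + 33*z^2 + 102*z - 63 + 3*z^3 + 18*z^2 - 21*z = 32*a^3 + a^2*(-36*z - 160) + a*(-20*z^2 - 58*z + 24) + 3*z^3 + 51*z^2 + 198*z + 216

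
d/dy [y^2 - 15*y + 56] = 2*y - 15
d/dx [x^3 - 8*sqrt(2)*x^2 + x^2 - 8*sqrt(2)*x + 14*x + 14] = 3*x^2 - 16*sqrt(2)*x + 2*x - 8*sqrt(2) + 14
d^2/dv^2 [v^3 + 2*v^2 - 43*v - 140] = 6*v + 4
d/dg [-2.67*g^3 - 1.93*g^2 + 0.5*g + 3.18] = -8.01*g^2 - 3.86*g + 0.5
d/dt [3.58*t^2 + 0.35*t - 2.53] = 7.16*t + 0.35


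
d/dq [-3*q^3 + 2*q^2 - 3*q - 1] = -9*q^2 + 4*q - 3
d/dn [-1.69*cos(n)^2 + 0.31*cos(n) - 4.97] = (3.38*cos(n) - 0.31)*sin(n)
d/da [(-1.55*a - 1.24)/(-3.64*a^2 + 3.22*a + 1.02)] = (-5.642*a^2 - 9.0272*a + 2.4118)/(13.2496*a^4 - 23.4416*a^3 + 2.9428*a^2 + 6.5688*a + 1.0404)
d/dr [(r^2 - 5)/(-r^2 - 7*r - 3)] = (-7*r^2 - 16*r - 35)/(r^4 + 14*r^3 + 55*r^2 + 42*r + 9)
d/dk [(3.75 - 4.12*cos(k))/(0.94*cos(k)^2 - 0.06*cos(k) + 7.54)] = (-3.8728*cos(k)^2 + 7.05*cos(k) + 30.8398)*sin(k)/(0.8836*cos(k)^4 - 0.1128*cos(k)^3 + 14.1788*cos(k)^2 - 0.9048*cos(k) + 56.8516)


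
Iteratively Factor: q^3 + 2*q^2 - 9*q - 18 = (q - 3)*(q^2 + 5*q + 6) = (q - 3)*(q + 3)*(q + 2)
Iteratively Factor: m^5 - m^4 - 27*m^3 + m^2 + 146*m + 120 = (m + 2)*(m^4 - 3*m^3 - 21*m^2 + 43*m + 60) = (m + 1)*(m + 2)*(m^3 - 4*m^2 - 17*m + 60) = (m + 1)*(m + 2)*(m + 4)*(m^2 - 8*m + 15) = (m - 3)*(m + 1)*(m + 2)*(m + 4)*(m - 5)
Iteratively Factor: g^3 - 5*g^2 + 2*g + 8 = (g + 1)*(g^2 - 6*g + 8) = (g - 2)*(g + 1)*(g - 4)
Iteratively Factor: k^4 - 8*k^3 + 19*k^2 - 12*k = (k - 4)*(k^3 - 4*k^2 + 3*k) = k*(k - 4)*(k^2 - 4*k + 3) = k*(k - 4)*(k - 1)*(k - 3)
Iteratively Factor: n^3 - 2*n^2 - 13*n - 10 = (n - 5)*(n^2 + 3*n + 2) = (n - 5)*(n + 1)*(n + 2)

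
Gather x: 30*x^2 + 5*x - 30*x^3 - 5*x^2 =-30*x^3 + 25*x^2 + 5*x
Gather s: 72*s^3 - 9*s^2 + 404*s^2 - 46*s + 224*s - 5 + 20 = 72*s^3 + 395*s^2 + 178*s + 15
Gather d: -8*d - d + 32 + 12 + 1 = 45 - 9*d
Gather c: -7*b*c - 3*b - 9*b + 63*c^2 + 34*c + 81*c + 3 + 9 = -12*b + 63*c^2 + c*(115 - 7*b) + 12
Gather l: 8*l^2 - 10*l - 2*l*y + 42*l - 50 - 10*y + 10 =8*l^2 + l*(32 - 2*y) - 10*y - 40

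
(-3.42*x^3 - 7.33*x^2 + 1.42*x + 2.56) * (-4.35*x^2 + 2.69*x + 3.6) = 14.877*x^5 + 22.6857*x^4 - 38.2067*x^3 - 33.7042*x^2 + 11.9984*x + 9.216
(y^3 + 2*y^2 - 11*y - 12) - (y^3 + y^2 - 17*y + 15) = y^2 + 6*y - 27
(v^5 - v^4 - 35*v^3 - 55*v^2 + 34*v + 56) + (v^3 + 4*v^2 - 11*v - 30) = v^5 - v^4 - 34*v^3 - 51*v^2 + 23*v + 26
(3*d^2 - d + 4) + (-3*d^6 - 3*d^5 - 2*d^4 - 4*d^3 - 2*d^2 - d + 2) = -3*d^6 - 3*d^5 - 2*d^4 - 4*d^3 + d^2 - 2*d + 6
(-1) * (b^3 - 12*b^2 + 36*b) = -b^3 + 12*b^2 - 36*b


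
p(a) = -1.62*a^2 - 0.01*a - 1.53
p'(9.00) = -29.17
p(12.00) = -234.93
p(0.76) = -2.47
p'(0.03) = -0.11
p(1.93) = -7.58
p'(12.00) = -38.89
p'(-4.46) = 14.44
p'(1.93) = -6.26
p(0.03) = -1.53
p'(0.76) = -2.47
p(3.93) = -26.59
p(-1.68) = -6.09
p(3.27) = -18.89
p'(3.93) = -12.74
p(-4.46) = -33.71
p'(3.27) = -10.60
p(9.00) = -132.84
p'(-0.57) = 1.84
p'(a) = -3.24*a - 0.01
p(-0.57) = -2.05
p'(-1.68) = 5.43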